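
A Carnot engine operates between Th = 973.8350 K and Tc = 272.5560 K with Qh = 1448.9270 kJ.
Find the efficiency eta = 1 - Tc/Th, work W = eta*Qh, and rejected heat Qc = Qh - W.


eta = 1 - 272.5560/973.8350 = 0.7201
W = 0.7201 * 1448.9270 = 1043.4027 kJ
Qc = 1448.9270 - 1043.4027 = 405.5243 kJ

eta = 72.0121%, W = 1043.4027 kJ, Qc = 405.5243 kJ


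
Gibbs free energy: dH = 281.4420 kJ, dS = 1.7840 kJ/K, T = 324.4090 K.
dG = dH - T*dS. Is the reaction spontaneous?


T*dS = 324.4090 * 1.7840 = 578.7457 kJ
dG = 281.4420 - 578.7457 = -297.3037 kJ (spontaneous)

dG = -297.3037 kJ, spontaneous


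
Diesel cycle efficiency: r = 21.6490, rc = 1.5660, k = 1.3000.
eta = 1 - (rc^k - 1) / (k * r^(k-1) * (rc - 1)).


r^(k-1) = 2.5155
rc^k = 1.7916
eta = 0.5724 = 57.2350%

57.2350%


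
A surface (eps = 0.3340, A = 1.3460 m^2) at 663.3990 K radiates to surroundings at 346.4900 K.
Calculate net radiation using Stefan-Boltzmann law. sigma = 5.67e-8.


T^4 = 1.9369e+11
Tsurr^4 = 1.4413e+10
Q = 0.3340 * 5.67e-8 * 1.3460 * 1.7927e+11 = 4569.7232 W

4569.7232 W


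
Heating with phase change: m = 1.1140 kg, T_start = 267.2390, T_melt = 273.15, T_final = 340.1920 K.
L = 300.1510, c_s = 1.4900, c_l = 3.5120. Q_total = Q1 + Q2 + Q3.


Q1 (sensible, solid) = 1.1140 * 1.4900 * 5.9110 = 9.8114 kJ
Q2 (latent) = 1.1140 * 300.1510 = 334.3682 kJ
Q3 (sensible, liquid) = 1.1140 * 3.5120 * 67.0420 = 262.2930 kJ
Q_total = 606.4726 kJ

606.4726 kJ


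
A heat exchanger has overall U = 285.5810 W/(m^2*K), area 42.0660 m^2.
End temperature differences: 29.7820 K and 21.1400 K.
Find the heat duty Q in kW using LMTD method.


LMTD = 25.2147 K
Q = 285.5810 * 42.0660 * 25.2147 = 302909.9507 W = 302.9100 kW

302.9100 kW


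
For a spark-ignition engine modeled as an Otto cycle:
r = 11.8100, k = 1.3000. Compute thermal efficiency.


r^(k-1) = 2.0974
eta = 1 - 1/2.0974 = 0.5232 = 52.3212%

52.3212%


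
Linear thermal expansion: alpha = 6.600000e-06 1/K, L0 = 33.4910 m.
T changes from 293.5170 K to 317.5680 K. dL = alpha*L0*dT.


dT = 24.0510 K
dL = 6.600000e-06 * 33.4910 * 24.0510 = 0.005316 m
L_final = 33.496316 m

dL = 0.005316 m


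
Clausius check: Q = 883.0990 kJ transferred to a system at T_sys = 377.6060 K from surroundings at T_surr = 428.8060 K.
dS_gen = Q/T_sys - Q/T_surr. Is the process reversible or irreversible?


dS_sys = 883.0990/377.6060 = 2.3387 kJ/K
dS_surr = -883.0990/428.8060 = -2.0594 kJ/K
dS_gen = 2.3387 - 2.0594 = 0.2792 kJ/K (irreversible)

dS_gen = 0.2792 kJ/K, irreversible


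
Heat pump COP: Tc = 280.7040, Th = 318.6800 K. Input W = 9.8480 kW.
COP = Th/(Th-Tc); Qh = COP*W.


COP = 318.6800 / 37.9760 = 8.3916
Qh = 8.3916 * 9.8480 = 82.6406 kW

COP = 8.3916, Qh = 82.6406 kW


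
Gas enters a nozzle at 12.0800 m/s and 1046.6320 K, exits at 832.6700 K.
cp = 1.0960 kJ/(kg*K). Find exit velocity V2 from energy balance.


dT = 213.9620 K
2*cp*1000*dT = 469004.7040
V1^2 = 145.9264
V2 = sqrt(469150.6304) = 684.9457 m/s

684.9457 m/s


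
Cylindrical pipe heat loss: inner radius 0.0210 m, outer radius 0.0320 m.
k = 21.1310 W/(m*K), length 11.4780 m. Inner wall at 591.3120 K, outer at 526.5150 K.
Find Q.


dT = 64.7970 K
ln(ro/ri) = 0.4212
Q = 2*pi*21.1310*11.4780*64.7970 / 0.4212 = 234433.0253 W

234433.0253 W


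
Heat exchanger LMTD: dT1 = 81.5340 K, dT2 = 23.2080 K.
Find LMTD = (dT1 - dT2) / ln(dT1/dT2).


dT1/dT2 = 3.5132
ln(dT1/dT2) = 1.2565
LMTD = 58.3260 / 1.2565 = 46.4186 K

46.4186 K


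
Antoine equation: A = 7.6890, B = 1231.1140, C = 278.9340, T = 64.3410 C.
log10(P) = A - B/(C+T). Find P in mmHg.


C+T = 343.2750
B/(C+T) = 3.5864
log10(P) = 7.6890 - 3.5864 = 4.1026
P = 10^4.1026 = 12665.4823 mmHg

12665.4823 mmHg


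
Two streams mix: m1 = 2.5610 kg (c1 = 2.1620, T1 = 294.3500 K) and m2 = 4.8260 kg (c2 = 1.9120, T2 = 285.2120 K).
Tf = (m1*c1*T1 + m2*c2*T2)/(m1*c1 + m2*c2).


num = 4261.5213
den = 14.7642
Tf = 288.6389 K

288.6389 K


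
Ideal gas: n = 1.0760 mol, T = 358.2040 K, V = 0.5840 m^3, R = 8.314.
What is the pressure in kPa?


P = nRT/V = 1.0760 * 8.314 * 358.2040 / 0.5840
= 3204.4443 / 0.5840 = 5487.0621 Pa = 5.4871 kPa

5.4871 kPa


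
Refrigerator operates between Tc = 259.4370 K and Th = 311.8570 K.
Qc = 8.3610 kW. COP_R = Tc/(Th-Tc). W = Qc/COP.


COP = 259.4370 / 52.4200 = 4.9492
W = 8.3610 / 4.9492 = 1.6894 kW

COP = 4.9492, W = 1.6894 kW


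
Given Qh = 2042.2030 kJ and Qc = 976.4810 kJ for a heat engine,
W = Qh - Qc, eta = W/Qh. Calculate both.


W = 2042.2030 - 976.4810 = 1065.7220 kJ
eta = 1065.7220 / 2042.2030 = 0.5218 = 52.1849%

W = 1065.7220 kJ, eta = 52.1849%


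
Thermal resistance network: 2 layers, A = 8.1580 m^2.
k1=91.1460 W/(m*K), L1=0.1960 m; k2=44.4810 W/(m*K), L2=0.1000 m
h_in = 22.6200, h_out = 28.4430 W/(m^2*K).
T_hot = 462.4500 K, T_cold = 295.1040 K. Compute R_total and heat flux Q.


R_conv_in = 1/(22.6200*8.1580) = 0.0054
R_1 = 0.1960/(91.1460*8.1580) = 0.0003
R_2 = 0.1000/(44.4810*8.1580) = 0.0003
R_conv_out = 1/(28.4430*8.1580) = 0.0043
R_total = 0.0103 K/W
Q = 167.3460 / 0.0103 = 16298.0319 W

R_total = 0.0103 K/W, Q = 16298.0319 W


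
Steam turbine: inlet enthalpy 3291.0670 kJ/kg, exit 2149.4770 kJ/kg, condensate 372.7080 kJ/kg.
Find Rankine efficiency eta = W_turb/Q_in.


W = 1141.5900 kJ/kg
Q_in = 2918.3590 kJ/kg
eta = 0.3912 = 39.1175%

eta = 39.1175%


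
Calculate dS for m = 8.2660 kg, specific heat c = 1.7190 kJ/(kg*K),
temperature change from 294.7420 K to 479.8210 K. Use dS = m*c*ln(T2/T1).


T2/T1 = 1.6279
ln(T2/T1) = 0.4873
dS = 8.2660 * 1.7190 * 0.4873 = 6.9244 kJ/K

6.9244 kJ/K


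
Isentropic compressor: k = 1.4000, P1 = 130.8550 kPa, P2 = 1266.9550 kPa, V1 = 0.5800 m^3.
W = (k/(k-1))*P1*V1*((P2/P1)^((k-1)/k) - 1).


(k-1)/k = 0.2857
(P2/P1)^exp = 1.9130
W = 3.5000 * 130.8550 * 0.5800 * (1.9130 - 1) = 242.5148 kJ

242.5148 kJ


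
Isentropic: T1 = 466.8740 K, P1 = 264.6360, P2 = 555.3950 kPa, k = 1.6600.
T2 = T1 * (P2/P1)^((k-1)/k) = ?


(k-1)/k = 0.3976
(P2/P1)^exp = 1.3428
T2 = 466.8740 * 1.3428 = 626.9099 K

626.9099 K


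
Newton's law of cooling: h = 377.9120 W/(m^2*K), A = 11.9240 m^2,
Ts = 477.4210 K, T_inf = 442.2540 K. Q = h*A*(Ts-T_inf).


dT = 35.1670 K
Q = 377.9120 * 11.9240 * 35.1670 = 158470.3333 W

158470.3333 W


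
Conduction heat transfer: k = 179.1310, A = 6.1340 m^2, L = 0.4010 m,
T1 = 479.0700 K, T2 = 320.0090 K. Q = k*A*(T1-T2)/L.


dT = 159.0610 K
Q = 179.1310 * 6.1340 * 159.0610 / 0.4010 = 435846.7961 W

435846.7961 W


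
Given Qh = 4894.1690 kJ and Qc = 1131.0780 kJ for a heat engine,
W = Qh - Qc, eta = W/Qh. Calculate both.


W = 4894.1690 - 1131.0780 = 3763.0910 kJ
eta = 3763.0910 / 4894.1690 = 0.7689 = 76.8893%

W = 3763.0910 kJ, eta = 76.8893%


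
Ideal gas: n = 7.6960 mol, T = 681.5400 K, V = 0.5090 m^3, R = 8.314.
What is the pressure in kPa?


P = nRT/V = 7.6960 * 8.314 * 681.5400 / 0.5090
= 43608.0261 / 0.5090 = 85673.9216 Pa = 85.6739 kPa

85.6739 kPa


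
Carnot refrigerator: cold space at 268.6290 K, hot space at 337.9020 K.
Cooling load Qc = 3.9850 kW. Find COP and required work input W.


COP = 268.6290 / 69.2730 = 3.8778
W = 3.9850 / 3.8778 = 1.0276 kW

COP = 3.8778, W = 1.0276 kW


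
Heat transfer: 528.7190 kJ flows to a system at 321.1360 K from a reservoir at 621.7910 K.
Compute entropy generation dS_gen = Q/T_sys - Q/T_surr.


dS_sys = 528.7190/321.1360 = 1.6464 kJ/K
dS_surr = -528.7190/621.7910 = -0.8503 kJ/K
dS_gen = 1.6464 - 0.8503 = 0.7961 kJ/K (irreversible)

dS_gen = 0.7961 kJ/K, irreversible


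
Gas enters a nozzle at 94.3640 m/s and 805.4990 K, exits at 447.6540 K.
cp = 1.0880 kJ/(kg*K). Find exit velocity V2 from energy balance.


dT = 357.8450 K
2*cp*1000*dT = 778670.7200
V1^2 = 8904.5645
V2 = sqrt(787575.2845) = 887.4544 m/s

887.4544 m/s


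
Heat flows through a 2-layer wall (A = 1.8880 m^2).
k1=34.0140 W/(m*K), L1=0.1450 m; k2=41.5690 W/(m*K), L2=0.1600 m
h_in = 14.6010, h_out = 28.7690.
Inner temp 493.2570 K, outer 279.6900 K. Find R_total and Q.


R_conv_in = 1/(14.6010*1.8880) = 0.0363
R_1 = 0.1450/(34.0140*1.8880) = 0.0023
R_2 = 0.1600/(41.5690*1.8880) = 0.0020
R_conv_out = 1/(28.7690*1.8880) = 0.0184
R_total = 0.0590 K/W
Q = 213.5670 / 0.0590 = 3620.8176 W

R_total = 0.0590 K/W, Q = 3620.8176 W


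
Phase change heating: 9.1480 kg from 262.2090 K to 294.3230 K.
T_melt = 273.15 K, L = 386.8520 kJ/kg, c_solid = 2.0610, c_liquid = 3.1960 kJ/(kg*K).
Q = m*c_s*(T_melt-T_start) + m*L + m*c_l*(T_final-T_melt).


Q1 (sensible, solid) = 9.1480 * 2.0610 * 10.9410 = 206.2819 kJ
Q2 (latent) = 9.1480 * 386.8520 = 3538.9221 kJ
Q3 (sensible, liquid) = 9.1480 * 3.1960 * 21.1730 = 619.0352 kJ
Q_total = 4364.2392 kJ

4364.2392 kJ


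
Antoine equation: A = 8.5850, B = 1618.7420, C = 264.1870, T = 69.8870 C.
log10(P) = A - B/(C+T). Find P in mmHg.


C+T = 334.0740
B/(C+T) = 4.8455
log10(P) = 8.5850 - 4.8455 = 3.7395
P = 10^3.7395 = 5489.5989 mmHg

5489.5989 mmHg


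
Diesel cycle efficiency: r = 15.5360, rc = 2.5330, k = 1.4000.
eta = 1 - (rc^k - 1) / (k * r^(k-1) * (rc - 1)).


r^(k-1) = 2.9960
rc^k = 3.6736
eta = 0.5842 = 58.4198%

58.4198%


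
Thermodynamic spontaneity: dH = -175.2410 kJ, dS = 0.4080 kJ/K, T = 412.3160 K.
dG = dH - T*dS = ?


T*dS = 412.3160 * 0.4080 = 168.2249 kJ
dG = -175.2410 - 168.2249 = -343.4659 kJ (spontaneous)

dG = -343.4659 kJ, spontaneous


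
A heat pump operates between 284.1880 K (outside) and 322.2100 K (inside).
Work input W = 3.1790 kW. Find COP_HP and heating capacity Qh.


COP = 322.2100 / 38.0220 = 8.4743
Qh = 8.4743 * 3.1790 = 26.9398 kW

COP = 8.4743, Qh = 26.9398 kW


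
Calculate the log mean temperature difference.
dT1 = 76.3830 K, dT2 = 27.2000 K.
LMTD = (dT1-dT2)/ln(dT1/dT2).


dT1/dT2 = 2.8082
ln(dT1/dT2) = 1.0325
LMTD = 49.1830 / 1.0325 = 47.6329 K

47.6329 K


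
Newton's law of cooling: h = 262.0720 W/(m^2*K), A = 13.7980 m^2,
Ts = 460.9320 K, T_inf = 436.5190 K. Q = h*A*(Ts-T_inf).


dT = 24.4130 K
Q = 262.0720 * 13.7980 * 24.4130 = 88279.1036 W

88279.1036 W


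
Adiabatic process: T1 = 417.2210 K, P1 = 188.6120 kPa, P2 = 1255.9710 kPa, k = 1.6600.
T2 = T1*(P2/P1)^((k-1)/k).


(k-1)/k = 0.3976
(P2/P1)^exp = 2.1251
T2 = 417.2210 * 2.1251 = 886.6376 K

886.6376 K


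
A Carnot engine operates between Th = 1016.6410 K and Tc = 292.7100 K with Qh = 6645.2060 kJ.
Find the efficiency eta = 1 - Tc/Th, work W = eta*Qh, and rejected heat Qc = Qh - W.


eta = 1 - 292.7100/1016.6410 = 0.7121
W = 0.7121 * 6645.2060 = 4731.9266 kJ
Qc = 6645.2060 - 4731.9266 = 1913.2794 kJ

eta = 71.2081%, W = 4731.9266 kJ, Qc = 1913.2794 kJ


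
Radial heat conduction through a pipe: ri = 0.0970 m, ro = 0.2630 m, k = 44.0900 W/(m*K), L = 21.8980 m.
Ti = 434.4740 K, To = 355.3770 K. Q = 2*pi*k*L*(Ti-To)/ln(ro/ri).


dT = 79.0970 K
ln(ro/ri) = 0.9974
Q = 2*pi*44.0900*21.8980*79.0970 / 0.9974 = 481056.7582 W

481056.7582 W


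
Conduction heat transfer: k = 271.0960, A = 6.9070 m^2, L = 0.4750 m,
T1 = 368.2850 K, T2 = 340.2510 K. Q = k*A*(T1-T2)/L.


dT = 28.0340 K
Q = 271.0960 * 6.9070 * 28.0340 / 0.4750 = 110510.6224 W

110510.6224 W


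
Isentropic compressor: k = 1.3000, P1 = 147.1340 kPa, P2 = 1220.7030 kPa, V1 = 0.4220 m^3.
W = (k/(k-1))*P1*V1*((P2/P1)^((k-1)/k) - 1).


(k-1)/k = 0.2308
(P2/P1)^exp = 1.6295
W = 4.3333 * 147.1340 * 0.4220 * (1.6295 - 1) = 169.3714 kJ

169.3714 kJ


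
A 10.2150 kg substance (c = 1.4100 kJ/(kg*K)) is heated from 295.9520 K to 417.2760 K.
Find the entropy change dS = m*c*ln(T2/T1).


T2/T1 = 1.4099
ln(T2/T1) = 0.3436
dS = 10.2150 * 1.4100 * 0.3436 = 4.9482 kJ/K

4.9482 kJ/K


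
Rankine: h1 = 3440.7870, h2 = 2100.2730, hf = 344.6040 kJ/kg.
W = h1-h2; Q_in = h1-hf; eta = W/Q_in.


W = 1340.5140 kJ/kg
Q_in = 3096.1830 kJ/kg
eta = 0.4330 = 43.2957%

eta = 43.2957%


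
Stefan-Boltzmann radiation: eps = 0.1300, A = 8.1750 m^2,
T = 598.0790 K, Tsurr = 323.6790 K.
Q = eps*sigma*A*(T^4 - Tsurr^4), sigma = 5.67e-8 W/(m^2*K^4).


T^4 = 1.2795e+11
Tsurr^4 = 1.0976e+10
Q = 0.1300 * 5.67e-8 * 8.1750 * 1.1697e+11 = 7048.4813 W

7048.4813 W


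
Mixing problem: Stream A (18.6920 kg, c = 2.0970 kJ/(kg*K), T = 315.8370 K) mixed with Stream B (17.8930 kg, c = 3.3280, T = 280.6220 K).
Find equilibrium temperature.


num = 29090.3540
den = 98.7450
Tf = 294.6007 K

294.6007 K


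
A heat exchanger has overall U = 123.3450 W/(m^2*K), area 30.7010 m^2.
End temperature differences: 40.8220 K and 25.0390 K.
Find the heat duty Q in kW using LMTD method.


LMTD = 32.2902 K
Q = 123.3450 * 30.7010 * 32.2902 = 122276.8908 W = 122.2769 kW

122.2769 kW


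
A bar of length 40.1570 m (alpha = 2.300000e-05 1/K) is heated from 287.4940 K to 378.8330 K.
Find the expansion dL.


dT = 91.3390 K
dL = 2.300000e-05 * 40.1570 * 91.3390 = 0.084362 m
L_final = 40.241362 m

dL = 0.084362 m


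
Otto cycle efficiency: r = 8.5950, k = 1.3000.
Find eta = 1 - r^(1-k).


r^(k-1) = 1.9067
eta = 1 - 1/1.9067 = 0.4755 = 47.5523%

47.5523%


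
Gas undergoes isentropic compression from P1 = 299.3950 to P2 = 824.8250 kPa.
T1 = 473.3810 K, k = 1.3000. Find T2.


(k-1)/k = 0.2308
(P2/P1)^exp = 1.2635
T2 = 473.3810 * 1.2635 = 598.1035 K

598.1035 K


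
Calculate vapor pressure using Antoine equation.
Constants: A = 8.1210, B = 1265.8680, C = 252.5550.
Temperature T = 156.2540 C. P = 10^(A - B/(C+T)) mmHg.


C+T = 408.8090
B/(C+T) = 3.0965
log10(P) = 8.1210 - 3.0965 = 5.0245
P = 10^5.0245 = 105808.8959 mmHg

105808.8959 mmHg


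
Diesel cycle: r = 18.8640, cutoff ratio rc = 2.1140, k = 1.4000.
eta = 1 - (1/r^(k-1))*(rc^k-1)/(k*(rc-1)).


r^(k-1) = 3.2378
rc^k = 2.8520
eta = 0.6332 = 63.3250%

63.3250%


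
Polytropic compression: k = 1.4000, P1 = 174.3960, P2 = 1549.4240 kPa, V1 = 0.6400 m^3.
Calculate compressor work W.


(k-1)/k = 0.2857
(P2/P1)^exp = 1.8665
W = 3.5000 * 174.3960 * 0.6400 * (1.8665 - 1) = 338.5128 kJ

338.5128 kJ


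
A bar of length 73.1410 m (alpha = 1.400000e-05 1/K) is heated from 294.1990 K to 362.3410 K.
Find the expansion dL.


dT = 68.1420 K
dL = 1.400000e-05 * 73.1410 * 68.1420 = 0.069776 m
L_final = 73.210776 m

dL = 0.069776 m


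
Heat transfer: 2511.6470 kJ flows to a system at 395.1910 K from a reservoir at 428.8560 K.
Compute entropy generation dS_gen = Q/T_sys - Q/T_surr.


dS_sys = 2511.6470/395.1910 = 6.3555 kJ/K
dS_surr = -2511.6470/428.8560 = -5.8566 kJ/K
dS_gen = 6.3555 - 5.8566 = 0.4989 kJ/K (irreversible)

dS_gen = 0.4989 kJ/K, irreversible


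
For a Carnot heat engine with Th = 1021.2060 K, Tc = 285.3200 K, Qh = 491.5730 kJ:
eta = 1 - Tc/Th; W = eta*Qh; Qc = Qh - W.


eta = 1 - 285.3200/1021.2060 = 0.7206
W = 0.7206 * 491.5730 = 354.2299 kJ
Qc = 491.5730 - 354.2299 = 137.3431 kJ

eta = 72.0605%, W = 354.2299 kJ, Qc = 137.3431 kJ


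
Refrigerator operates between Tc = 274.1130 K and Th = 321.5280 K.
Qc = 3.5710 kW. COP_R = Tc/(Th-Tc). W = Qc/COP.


COP = 274.1130 / 47.4150 = 5.7811
W = 3.5710 / 5.7811 = 0.6177 kW

COP = 5.7811, W = 0.6177 kW


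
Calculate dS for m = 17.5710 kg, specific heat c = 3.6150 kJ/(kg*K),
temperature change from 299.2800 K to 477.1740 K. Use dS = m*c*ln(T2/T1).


T2/T1 = 1.5944
ln(T2/T1) = 0.4665
dS = 17.5710 * 3.6150 * 0.4665 = 29.6318 kJ/K

29.6318 kJ/K


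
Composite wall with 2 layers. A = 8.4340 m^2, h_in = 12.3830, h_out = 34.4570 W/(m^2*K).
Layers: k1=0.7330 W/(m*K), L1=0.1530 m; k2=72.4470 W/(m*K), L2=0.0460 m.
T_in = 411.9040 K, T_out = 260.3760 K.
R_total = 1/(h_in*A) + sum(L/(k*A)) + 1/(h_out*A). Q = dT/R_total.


R_conv_in = 1/(12.3830*8.4340) = 0.0096
R_1 = 0.1530/(0.7330*8.4340) = 0.0247
R_2 = 0.0460/(72.4470*8.4340) = 7.5284e-05
R_conv_out = 1/(34.4570*8.4340) = 0.0034
R_total = 0.0378 K/W
Q = 151.5280 / 0.0378 = 4004.4249 W

R_total = 0.0378 K/W, Q = 4004.4249 W


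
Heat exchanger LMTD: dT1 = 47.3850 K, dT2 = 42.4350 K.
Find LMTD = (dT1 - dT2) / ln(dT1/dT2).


dT1/dT2 = 1.1166
ln(dT1/dT2) = 0.1103
LMTD = 4.9500 / 0.1103 = 44.8645 K

44.8645 K


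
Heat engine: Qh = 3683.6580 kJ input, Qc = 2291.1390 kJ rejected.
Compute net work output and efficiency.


W = 3683.6580 - 2291.1390 = 1392.5190 kJ
eta = 1392.5190 / 3683.6580 = 0.3780 = 37.8026%

W = 1392.5190 kJ, eta = 37.8026%


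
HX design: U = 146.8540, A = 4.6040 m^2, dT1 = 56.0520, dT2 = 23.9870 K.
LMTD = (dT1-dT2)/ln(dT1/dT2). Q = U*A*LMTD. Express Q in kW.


LMTD = 37.7783 K
Q = 146.8540 * 4.6040 * 37.7783 = 25542.5021 W = 25.5425 kW

25.5425 kW


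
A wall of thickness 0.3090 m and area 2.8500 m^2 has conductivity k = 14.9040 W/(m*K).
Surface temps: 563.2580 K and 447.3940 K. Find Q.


dT = 115.8640 K
Q = 14.9040 * 2.8500 * 115.8640 / 0.3090 = 15927.1379 W

15927.1379 W


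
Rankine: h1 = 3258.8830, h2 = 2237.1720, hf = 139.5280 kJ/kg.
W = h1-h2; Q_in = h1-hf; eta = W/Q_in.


W = 1021.7110 kJ/kg
Q_in = 3119.3550 kJ/kg
eta = 0.3275 = 32.7539%

eta = 32.7539%


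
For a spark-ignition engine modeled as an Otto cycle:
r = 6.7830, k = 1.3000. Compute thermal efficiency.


r^(k-1) = 1.7759
eta = 1 - 1/1.7759 = 0.4369 = 43.6916%

43.6916%


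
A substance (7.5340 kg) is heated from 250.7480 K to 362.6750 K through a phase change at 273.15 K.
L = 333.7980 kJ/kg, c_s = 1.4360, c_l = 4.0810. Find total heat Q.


Q1 (sensible, solid) = 7.5340 * 1.4360 * 22.4020 = 242.3633 kJ
Q2 (latent) = 7.5340 * 333.7980 = 2514.8341 kJ
Q3 (sensible, liquid) = 7.5340 * 4.0810 * 89.5250 = 2752.5584 kJ
Q_total = 5509.7558 kJ

5509.7558 kJ


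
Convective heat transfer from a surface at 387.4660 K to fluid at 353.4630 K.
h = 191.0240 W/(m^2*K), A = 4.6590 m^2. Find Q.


dT = 34.0030 K
Q = 191.0240 * 4.6590 * 34.0030 = 30262.0177 W

30262.0177 W


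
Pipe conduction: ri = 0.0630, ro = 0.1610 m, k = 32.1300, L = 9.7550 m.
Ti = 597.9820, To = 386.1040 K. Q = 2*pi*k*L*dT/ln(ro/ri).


dT = 211.8780 K
ln(ro/ri) = 0.9383
Q = 2*pi*32.1300*9.7550*211.8780 / 0.9383 = 444709.1540 W

444709.1540 W


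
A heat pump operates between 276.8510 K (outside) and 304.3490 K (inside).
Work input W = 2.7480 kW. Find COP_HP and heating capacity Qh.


COP = 304.3490 / 27.4980 = 11.0680
Qh = 11.0680 * 2.7480 = 30.4150 kW

COP = 11.0680, Qh = 30.4150 kW


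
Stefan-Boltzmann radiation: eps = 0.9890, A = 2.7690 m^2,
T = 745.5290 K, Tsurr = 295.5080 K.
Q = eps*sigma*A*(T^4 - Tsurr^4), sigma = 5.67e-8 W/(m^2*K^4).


T^4 = 3.0893e+11
Tsurr^4 = 7.6257e+09
Q = 0.9890 * 5.67e-8 * 2.7690 * 3.0130e+11 = 46784.9036 W

46784.9036 W


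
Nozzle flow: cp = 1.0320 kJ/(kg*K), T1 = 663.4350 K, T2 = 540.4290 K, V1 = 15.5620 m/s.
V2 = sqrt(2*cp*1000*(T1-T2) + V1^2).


dT = 123.0060 K
2*cp*1000*dT = 253884.3840
V1^2 = 242.1758
V2 = sqrt(254126.5598) = 504.1097 m/s

504.1097 m/s


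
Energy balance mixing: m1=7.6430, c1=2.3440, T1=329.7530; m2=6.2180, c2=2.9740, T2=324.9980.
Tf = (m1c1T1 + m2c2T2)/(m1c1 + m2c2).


num = 11917.5592
den = 36.4075
Tf = 327.3378 K

327.3378 K


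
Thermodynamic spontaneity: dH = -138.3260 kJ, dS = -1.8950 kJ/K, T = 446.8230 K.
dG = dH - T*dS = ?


T*dS = 446.8230 * -1.8950 = -846.7296 kJ
dG = -138.3260 + 846.7296 = 708.4036 kJ (non-spontaneous)

dG = 708.4036 kJ, non-spontaneous


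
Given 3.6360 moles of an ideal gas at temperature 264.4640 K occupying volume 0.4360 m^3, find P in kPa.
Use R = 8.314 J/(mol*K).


P = nRT/V = 3.6360 * 8.314 * 264.4640 / 0.4360
= 7994.6684 / 0.4360 = 18336.3955 Pa = 18.3364 kPa

18.3364 kPa


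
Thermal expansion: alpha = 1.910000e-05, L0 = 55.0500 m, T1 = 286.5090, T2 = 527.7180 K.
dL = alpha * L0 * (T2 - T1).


dT = 241.2090 K
dL = 1.910000e-05 * 55.0500 * 241.2090 = 0.253620 m
L_final = 55.303620 m

dL = 0.253620 m


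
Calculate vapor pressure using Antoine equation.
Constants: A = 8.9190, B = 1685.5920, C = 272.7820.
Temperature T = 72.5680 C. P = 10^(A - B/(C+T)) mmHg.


C+T = 345.3500
B/(C+T) = 4.8808
log10(P) = 8.9190 - 4.8808 = 4.0382
P = 10^4.0382 = 10918.8688 mmHg

10918.8688 mmHg


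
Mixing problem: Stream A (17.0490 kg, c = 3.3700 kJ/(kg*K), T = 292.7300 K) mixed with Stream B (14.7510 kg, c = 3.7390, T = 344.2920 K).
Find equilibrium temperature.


num = 35807.9174
den = 112.6091
Tf = 317.9842 K

317.9842 K


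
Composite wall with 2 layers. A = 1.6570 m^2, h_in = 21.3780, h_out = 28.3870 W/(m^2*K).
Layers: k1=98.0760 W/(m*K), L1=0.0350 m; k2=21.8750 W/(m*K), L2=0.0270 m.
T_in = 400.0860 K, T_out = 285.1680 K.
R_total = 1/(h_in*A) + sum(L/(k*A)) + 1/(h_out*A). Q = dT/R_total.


R_conv_in = 1/(21.3780*1.6570) = 0.0282
R_1 = 0.0350/(98.0760*1.6570) = 0.0002
R_2 = 0.0270/(21.8750*1.6570) = 0.0007
R_conv_out = 1/(28.3870*1.6570) = 0.0213
R_total = 0.0504 K/W
Q = 114.9180 / 0.0504 = 2277.8605 W

R_total = 0.0504 K/W, Q = 2277.8605 W


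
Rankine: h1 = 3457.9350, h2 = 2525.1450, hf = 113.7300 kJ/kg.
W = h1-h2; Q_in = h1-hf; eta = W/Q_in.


W = 932.7900 kJ/kg
Q_in = 3344.2050 kJ/kg
eta = 0.2789 = 27.8927%

eta = 27.8927%


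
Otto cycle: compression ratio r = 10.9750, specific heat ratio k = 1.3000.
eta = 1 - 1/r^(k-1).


r^(k-1) = 2.0517
eta = 1 - 1/2.0517 = 0.5126 = 51.2608%

51.2608%


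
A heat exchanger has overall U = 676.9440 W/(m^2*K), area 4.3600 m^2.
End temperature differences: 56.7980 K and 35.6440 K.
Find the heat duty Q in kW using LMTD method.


LMTD = 45.4026 K
Q = 676.9440 * 4.3600 * 45.4026 = 134004.7258 W = 134.0047 kW

134.0047 kW


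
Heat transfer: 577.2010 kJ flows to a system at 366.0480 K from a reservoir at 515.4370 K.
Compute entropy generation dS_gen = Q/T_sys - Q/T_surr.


dS_sys = 577.2010/366.0480 = 1.5768 kJ/K
dS_surr = -577.2010/515.4370 = -1.1198 kJ/K
dS_gen = 1.5768 - 1.1198 = 0.4570 kJ/K (irreversible)

dS_gen = 0.4570 kJ/K, irreversible


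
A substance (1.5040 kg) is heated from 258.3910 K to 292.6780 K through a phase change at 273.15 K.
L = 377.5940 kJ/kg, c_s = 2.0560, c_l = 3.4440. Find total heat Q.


Q1 (sensible, solid) = 1.5040 * 2.0560 * 14.7590 = 45.6381 kJ
Q2 (latent) = 1.5040 * 377.5940 = 567.9014 kJ
Q3 (sensible, liquid) = 1.5040 * 3.4440 * 19.5280 = 101.1507 kJ
Q_total = 714.6902 kJ

714.6902 kJ


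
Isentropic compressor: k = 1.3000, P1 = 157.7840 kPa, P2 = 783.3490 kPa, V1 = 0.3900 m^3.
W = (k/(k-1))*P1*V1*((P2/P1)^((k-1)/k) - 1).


(k-1)/k = 0.2308
(P2/P1)^exp = 1.4474
W = 4.3333 * 157.7840 * 0.3900 * (1.4474 - 1) = 119.3032 kJ

119.3032 kJ


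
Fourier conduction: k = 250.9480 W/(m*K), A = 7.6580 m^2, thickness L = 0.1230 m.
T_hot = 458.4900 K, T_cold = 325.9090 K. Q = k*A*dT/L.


dT = 132.5810 K
Q = 250.9480 * 7.6580 * 132.5810 / 0.1230 = 2071453.9343 W

2071453.9343 W


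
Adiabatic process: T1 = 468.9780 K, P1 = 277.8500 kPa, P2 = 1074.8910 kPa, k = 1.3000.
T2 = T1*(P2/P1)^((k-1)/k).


(k-1)/k = 0.2308
(P2/P1)^exp = 1.3664
T2 = 468.9780 * 1.3664 = 640.8286 K

640.8286 K


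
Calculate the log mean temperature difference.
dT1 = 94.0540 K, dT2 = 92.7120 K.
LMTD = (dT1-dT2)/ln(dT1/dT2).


dT1/dT2 = 1.0145
ln(dT1/dT2) = 0.0144
LMTD = 1.3420 / 0.0144 = 93.3814 K

93.3814 K


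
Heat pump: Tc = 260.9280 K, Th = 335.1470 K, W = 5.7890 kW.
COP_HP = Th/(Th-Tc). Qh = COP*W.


COP = 335.1470 / 74.2190 = 4.5156
Qh = 4.5156 * 5.7890 = 26.1411 kW

COP = 4.5156, Qh = 26.1411 kW


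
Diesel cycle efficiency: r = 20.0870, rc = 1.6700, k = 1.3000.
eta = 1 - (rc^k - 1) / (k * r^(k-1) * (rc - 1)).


r^(k-1) = 2.4597
rc^k = 1.9477
eta = 0.5576 = 55.7618%

55.7618%


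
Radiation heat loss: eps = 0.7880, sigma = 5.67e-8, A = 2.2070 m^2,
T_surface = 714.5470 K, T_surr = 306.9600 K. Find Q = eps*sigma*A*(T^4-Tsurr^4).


T^4 = 2.6069e+11
Tsurr^4 = 8.8782e+09
Q = 0.7880 * 5.67e-8 * 2.2070 * 2.5181e+11 = 24830.5532 W

24830.5532 W


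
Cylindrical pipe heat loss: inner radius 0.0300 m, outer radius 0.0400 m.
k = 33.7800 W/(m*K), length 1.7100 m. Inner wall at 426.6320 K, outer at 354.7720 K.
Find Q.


dT = 71.8600 K
ln(ro/ri) = 0.2877
Q = 2*pi*33.7800*1.7100*71.8600 / 0.2877 = 90658.8150 W

90658.8150 W


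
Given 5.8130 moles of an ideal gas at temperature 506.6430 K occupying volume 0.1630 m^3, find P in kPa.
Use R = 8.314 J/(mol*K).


P = nRT/V = 5.8130 * 8.314 * 506.6430 / 0.1630
= 24485.6924 / 0.1630 = 150218.9719 Pa = 150.2190 kPa

150.2190 kPa


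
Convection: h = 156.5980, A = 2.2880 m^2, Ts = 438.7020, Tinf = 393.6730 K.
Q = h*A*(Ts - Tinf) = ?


dT = 45.0290 K
Q = 156.5980 * 2.2880 * 45.0290 = 16133.7207 W

16133.7207 W


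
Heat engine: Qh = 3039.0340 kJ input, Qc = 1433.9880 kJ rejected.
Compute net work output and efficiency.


W = 3039.0340 - 1433.9880 = 1605.0460 kJ
eta = 1605.0460 / 3039.0340 = 0.5281 = 52.8143%

W = 1605.0460 kJ, eta = 52.8143%


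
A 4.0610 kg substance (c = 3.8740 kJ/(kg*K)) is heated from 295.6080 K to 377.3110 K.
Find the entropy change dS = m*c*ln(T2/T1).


T2/T1 = 1.2764
ln(T2/T1) = 0.2440
dS = 4.0610 * 3.8740 * 0.2440 = 3.8392 kJ/K

3.8392 kJ/K


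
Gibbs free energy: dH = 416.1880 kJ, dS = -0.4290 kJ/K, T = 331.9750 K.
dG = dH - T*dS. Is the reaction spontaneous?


T*dS = 331.9750 * -0.4290 = -142.4173 kJ
dG = 416.1880 + 142.4173 = 558.6053 kJ (non-spontaneous)

dG = 558.6053 kJ, non-spontaneous


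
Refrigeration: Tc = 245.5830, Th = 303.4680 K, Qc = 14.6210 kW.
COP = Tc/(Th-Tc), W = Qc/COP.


COP = 245.5830 / 57.8850 = 4.2426
W = 14.6210 / 4.2426 = 3.4462 kW

COP = 4.2426, W = 3.4462 kW


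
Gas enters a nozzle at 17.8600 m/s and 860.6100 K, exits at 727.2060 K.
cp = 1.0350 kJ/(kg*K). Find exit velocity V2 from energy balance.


dT = 133.4040 K
2*cp*1000*dT = 276146.2800
V1^2 = 318.9796
V2 = sqrt(276465.2596) = 525.7996 m/s

525.7996 m/s


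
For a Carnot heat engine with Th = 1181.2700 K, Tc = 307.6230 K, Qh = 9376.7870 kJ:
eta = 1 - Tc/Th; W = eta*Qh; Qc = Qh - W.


eta = 1 - 307.6230/1181.2700 = 0.7396
W = 0.7396 * 9376.7870 = 6934.9106 kJ
Qc = 9376.7870 - 6934.9106 = 2441.8764 kJ

eta = 73.9583%, W = 6934.9106 kJ, Qc = 2441.8764 kJ


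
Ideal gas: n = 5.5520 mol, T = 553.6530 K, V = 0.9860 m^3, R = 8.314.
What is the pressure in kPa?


P = nRT/V = 5.5520 * 8.314 * 553.6530 / 0.9860
= 25556.2504 / 0.9860 = 25919.1181 Pa = 25.9191 kPa

25.9191 kPa


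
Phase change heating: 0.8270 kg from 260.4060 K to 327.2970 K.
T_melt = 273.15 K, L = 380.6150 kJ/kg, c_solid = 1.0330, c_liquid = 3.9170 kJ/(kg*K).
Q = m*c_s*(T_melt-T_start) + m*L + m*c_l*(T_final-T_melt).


Q1 (sensible, solid) = 0.8270 * 1.0330 * 12.7440 = 10.8871 kJ
Q2 (latent) = 0.8270 * 380.6150 = 314.7686 kJ
Q3 (sensible, liquid) = 0.8270 * 3.9170 * 54.1470 = 175.4016 kJ
Q_total = 501.0573 kJ

501.0573 kJ


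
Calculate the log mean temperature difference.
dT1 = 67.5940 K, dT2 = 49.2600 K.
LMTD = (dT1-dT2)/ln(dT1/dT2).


dT1/dT2 = 1.3722
ln(dT1/dT2) = 0.3164
LMTD = 18.3340 / 0.3164 = 57.9444 K

57.9444 K


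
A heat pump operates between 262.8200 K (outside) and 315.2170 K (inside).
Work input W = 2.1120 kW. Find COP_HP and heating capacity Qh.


COP = 315.2170 / 52.3970 = 6.0159
Qh = 6.0159 * 2.1120 = 12.7057 kW

COP = 6.0159, Qh = 12.7057 kW


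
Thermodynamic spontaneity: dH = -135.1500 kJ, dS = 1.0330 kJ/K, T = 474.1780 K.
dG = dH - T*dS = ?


T*dS = 474.1780 * 1.0330 = 489.8259 kJ
dG = -135.1500 - 489.8259 = -624.9759 kJ (spontaneous)

dG = -624.9759 kJ, spontaneous


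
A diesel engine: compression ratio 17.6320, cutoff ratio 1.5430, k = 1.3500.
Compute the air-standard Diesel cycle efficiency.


r^(k-1) = 2.7303
rc^k = 1.7959
eta = 0.6023 = 60.2309%

60.2309%


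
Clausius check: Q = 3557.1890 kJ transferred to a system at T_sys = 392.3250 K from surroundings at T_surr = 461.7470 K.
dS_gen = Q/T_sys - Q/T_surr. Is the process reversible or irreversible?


dS_sys = 3557.1890/392.3250 = 9.0669 kJ/K
dS_surr = -3557.1890/461.7470 = -7.7038 kJ/K
dS_gen = 9.0669 - 7.7038 = 1.3632 kJ/K (irreversible)

dS_gen = 1.3632 kJ/K, irreversible


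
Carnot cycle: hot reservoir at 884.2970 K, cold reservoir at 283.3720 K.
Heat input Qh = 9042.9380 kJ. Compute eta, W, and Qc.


eta = 1 - 283.3720/884.2970 = 0.6796
W = 0.6796 * 9042.9380 = 6145.1385 kJ
Qc = 9042.9380 - 6145.1385 = 2897.7995 kJ

eta = 67.9551%, W = 6145.1385 kJ, Qc = 2897.7995 kJ


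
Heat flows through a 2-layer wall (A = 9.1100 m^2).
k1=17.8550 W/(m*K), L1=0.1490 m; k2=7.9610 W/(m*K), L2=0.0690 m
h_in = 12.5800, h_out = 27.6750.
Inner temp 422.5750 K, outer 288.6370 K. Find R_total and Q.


R_conv_in = 1/(12.5800*9.1100) = 0.0087
R_1 = 0.1490/(17.8550*9.1100) = 0.0009
R_2 = 0.0690/(7.9610*9.1100) = 0.0010
R_conv_out = 1/(27.6750*9.1100) = 0.0040
R_total = 0.0146 K/W
Q = 133.9380 / 0.0146 = 9199.3433 W

R_total = 0.0146 K/W, Q = 9199.3433 W


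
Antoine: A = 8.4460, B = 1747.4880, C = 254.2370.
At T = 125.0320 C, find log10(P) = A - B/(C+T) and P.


C+T = 379.2690
B/(C+T) = 4.6075
log10(P) = 8.4460 - 4.6075 = 3.8385
P = 10^3.8385 = 6894.2013 mmHg

6894.2013 mmHg


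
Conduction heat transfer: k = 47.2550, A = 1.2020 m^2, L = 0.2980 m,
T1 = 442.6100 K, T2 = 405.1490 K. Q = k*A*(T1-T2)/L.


dT = 37.4610 K
Q = 47.2550 * 1.2020 * 37.4610 / 0.2980 = 7140.2816 W

7140.2816 W


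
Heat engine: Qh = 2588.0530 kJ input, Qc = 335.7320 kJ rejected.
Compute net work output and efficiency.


W = 2588.0530 - 335.7320 = 2252.3210 kJ
eta = 2252.3210 / 2588.0530 = 0.8703 = 87.0276%

W = 2252.3210 kJ, eta = 87.0276%


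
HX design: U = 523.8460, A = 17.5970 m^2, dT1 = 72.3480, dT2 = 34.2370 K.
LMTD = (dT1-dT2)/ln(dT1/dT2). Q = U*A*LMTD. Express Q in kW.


LMTD = 50.9382 K
Q = 523.8460 * 17.5970 * 50.9382 = 469554.4987 W = 469.5545 kW

469.5545 kW


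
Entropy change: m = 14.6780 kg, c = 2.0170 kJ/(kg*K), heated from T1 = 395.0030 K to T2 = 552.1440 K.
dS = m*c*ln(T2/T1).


T2/T1 = 1.3978
ln(T2/T1) = 0.3349
dS = 14.6780 * 2.0170 * 0.3349 = 9.9154 kJ/K

9.9154 kJ/K


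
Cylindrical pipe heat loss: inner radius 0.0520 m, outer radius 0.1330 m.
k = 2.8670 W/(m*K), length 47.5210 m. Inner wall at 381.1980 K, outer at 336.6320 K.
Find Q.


dT = 44.5660 K
ln(ro/ri) = 0.9391
Q = 2*pi*2.8670*47.5210*44.5660 / 0.9391 = 40623.9778 W

40623.9778 W


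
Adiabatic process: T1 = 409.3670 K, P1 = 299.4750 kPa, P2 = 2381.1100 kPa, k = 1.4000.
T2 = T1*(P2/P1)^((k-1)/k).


(k-1)/k = 0.2857
(P2/P1)^exp = 1.8083
T2 = 409.3670 * 1.8083 = 740.2448 K

740.2448 K


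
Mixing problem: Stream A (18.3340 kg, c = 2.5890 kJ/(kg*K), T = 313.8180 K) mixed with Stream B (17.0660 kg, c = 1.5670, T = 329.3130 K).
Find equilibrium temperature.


num = 23702.5402
den = 74.2091
Tf = 319.4019 K

319.4019 K


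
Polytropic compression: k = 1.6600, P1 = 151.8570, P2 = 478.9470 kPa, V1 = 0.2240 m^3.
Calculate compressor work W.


(k-1)/k = 0.3976
(P2/P1)^exp = 1.5788
W = 2.5152 * 151.8570 * 0.2240 * (1.5788 - 1) = 49.5231 kJ

49.5231 kJ


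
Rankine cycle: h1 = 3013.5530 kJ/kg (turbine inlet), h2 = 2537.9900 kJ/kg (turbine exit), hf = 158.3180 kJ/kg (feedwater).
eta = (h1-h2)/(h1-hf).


W = 475.5630 kJ/kg
Q_in = 2855.2350 kJ/kg
eta = 0.1666 = 16.6558%

eta = 16.6558%


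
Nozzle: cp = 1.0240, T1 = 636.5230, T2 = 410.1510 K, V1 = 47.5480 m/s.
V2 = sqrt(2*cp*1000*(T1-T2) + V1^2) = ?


dT = 226.3720 K
2*cp*1000*dT = 463609.8560
V1^2 = 2260.8123
V2 = sqrt(465870.6683) = 682.5472 m/s

682.5472 m/s


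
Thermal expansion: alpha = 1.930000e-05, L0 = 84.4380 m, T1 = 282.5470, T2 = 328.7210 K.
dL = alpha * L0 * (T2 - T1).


dT = 46.1740 K
dL = 1.930000e-05 * 84.4380 * 46.1740 = 0.075248 m
L_final = 84.513248 m

dL = 0.075248 m


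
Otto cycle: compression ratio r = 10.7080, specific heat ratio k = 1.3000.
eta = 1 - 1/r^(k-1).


r^(k-1) = 2.0366
eta = 1 - 1/2.0366 = 0.5090 = 50.8993%

50.8993%


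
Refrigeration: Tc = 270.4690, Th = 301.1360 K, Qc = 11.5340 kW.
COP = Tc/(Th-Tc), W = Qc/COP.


COP = 270.4690 / 30.6670 = 8.8195
W = 11.5340 / 8.8195 = 1.3078 kW

COP = 8.8195, W = 1.3078 kW


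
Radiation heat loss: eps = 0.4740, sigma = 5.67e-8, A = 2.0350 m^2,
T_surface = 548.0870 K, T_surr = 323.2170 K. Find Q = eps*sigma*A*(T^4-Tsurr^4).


T^4 = 9.0240e+10
Tsurr^4 = 1.0914e+10
Q = 0.4740 * 5.67e-8 * 2.0350 * 7.9326e+10 = 4338.5152 W

4338.5152 W


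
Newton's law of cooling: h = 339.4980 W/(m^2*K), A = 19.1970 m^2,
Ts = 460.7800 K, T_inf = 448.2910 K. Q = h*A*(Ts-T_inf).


dT = 12.4890 K
Q = 339.4980 * 19.1970 * 12.4890 = 81395.0981 W

81395.0981 W


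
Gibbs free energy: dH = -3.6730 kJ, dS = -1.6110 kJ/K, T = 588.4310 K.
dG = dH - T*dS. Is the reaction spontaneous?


T*dS = 588.4310 * -1.6110 = -947.9623 kJ
dG = -3.6730 + 947.9623 = 944.2893 kJ (non-spontaneous)

dG = 944.2893 kJ, non-spontaneous


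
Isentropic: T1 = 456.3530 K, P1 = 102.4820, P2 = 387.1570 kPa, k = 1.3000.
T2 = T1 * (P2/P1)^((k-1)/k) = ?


(k-1)/k = 0.2308
(P2/P1)^exp = 1.3590
T2 = 456.3530 * 1.3590 = 620.1690 K

620.1690 K


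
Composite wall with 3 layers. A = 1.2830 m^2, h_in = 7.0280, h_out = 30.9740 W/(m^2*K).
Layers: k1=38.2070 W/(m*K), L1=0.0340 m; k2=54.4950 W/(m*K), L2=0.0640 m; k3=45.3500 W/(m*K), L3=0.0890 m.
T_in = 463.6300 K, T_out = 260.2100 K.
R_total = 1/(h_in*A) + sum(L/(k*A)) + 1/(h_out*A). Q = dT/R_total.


R_conv_in = 1/(7.0280*1.2830) = 0.1109
R_1 = 0.0340/(38.2070*1.2830) = 0.0007
R_2 = 0.0640/(54.4950*1.2830) = 0.0009
R_3 = 0.0890/(45.3500*1.2830) = 0.0015
R_conv_out = 1/(30.9740*1.2830) = 0.0252
R_total = 0.1392 K/W
Q = 203.4200 / 0.1392 = 1461.2986 W

R_total = 0.1392 K/W, Q = 1461.2986 W


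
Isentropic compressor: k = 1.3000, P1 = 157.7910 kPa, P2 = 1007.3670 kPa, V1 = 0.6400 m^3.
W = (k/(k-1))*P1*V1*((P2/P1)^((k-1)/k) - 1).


(k-1)/k = 0.2308
(P2/P1)^exp = 1.5339
W = 4.3333 * 157.7910 * 0.6400 * (1.5339 - 1) = 233.6330 kJ

233.6330 kJ


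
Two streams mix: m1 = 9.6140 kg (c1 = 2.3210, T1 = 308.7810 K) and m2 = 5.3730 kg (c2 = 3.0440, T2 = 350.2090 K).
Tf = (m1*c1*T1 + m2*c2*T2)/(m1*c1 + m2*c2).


num = 12617.9807
den = 38.6695
Tf = 326.3031 K

326.3031 K


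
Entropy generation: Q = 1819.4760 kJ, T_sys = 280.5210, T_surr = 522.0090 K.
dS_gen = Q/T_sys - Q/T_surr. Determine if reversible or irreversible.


dS_sys = 1819.4760/280.5210 = 6.4861 kJ/K
dS_surr = -1819.4760/522.0090 = -3.4855 kJ/K
dS_gen = 6.4861 - 3.4855 = 3.0005 kJ/K (irreversible)

dS_gen = 3.0005 kJ/K, irreversible


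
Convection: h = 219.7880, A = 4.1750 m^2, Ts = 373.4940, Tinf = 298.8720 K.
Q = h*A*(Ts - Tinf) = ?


dT = 74.6220 K
Q = 219.7880 * 4.1750 * 74.6220 = 68474.2591 W

68474.2591 W


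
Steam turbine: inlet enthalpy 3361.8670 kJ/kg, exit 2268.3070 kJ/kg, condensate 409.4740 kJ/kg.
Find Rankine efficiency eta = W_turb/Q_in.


W = 1093.5600 kJ/kg
Q_in = 2952.3930 kJ/kg
eta = 0.3704 = 37.0398%

eta = 37.0398%


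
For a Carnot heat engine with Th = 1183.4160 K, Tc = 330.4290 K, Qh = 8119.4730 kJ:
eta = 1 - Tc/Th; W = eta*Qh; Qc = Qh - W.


eta = 1 - 330.4290/1183.4160 = 0.7208
W = 0.7208 * 8119.4730 = 5852.3840 kJ
Qc = 8119.4730 - 5852.3840 = 2267.0890 kJ

eta = 72.0784%, W = 5852.3840 kJ, Qc = 2267.0890 kJ


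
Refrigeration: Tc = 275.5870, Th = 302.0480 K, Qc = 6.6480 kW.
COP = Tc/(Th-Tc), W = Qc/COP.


COP = 275.5870 / 26.4610 = 10.4148
W = 6.6480 / 10.4148 = 0.6383 kW

COP = 10.4148, W = 0.6383 kW


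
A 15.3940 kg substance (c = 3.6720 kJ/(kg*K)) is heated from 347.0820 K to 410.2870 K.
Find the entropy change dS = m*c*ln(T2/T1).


T2/T1 = 1.1821
ln(T2/T1) = 0.1673
dS = 15.3940 * 3.6720 * 0.1673 = 9.4567 kJ/K

9.4567 kJ/K


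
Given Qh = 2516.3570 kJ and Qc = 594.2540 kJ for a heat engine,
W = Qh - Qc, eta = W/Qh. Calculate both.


W = 2516.3570 - 594.2540 = 1922.1030 kJ
eta = 1922.1030 / 2516.3570 = 0.7638 = 76.3844%

W = 1922.1030 kJ, eta = 76.3844%


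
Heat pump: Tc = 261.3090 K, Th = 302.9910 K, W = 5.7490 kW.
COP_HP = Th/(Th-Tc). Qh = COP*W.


COP = 302.9910 / 41.6820 = 7.2691
Qh = 7.2691 * 5.7490 = 41.7901 kW

COP = 7.2691, Qh = 41.7901 kW


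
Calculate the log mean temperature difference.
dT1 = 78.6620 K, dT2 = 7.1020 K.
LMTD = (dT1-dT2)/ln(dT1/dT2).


dT1/dT2 = 11.0760
ln(dT1/dT2) = 2.4048
LMTD = 71.5600 / 2.4048 = 29.7574 K

29.7574 K


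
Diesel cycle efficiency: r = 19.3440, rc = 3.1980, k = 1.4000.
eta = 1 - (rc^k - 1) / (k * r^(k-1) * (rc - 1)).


r^(k-1) = 3.2705
rc^k = 5.0913
eta = 0.5935 = 59.3474%

59.3474%


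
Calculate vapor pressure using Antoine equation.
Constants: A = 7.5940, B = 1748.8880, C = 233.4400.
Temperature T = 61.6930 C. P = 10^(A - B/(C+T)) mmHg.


C+T = 295.1330
B/(C+T) = 5.9258
log10(P) = 7.5940 - 5.9258 = 1.6682
P = 10^1.6682 = 46.5841 mmHg

46.5841 mmHg


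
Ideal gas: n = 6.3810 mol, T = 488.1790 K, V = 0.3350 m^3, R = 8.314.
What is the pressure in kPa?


P = nRT/V = 6.3810 * 8.314 * 488.1790 / 0.3350
= 25898.6936 / 0.3350 = 77309.5332 Pa = 77.3095 kPa

77.3095 kPa


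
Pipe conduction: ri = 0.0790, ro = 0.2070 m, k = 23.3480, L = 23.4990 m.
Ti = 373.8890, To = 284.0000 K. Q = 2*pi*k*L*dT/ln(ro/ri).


dT = 89.8890 K
ln(ro/ri) = 0.9633
Q = 2*pi*23.3480*23.4990*89.8890 / 0.9633 = 321689.6026 W

321689.6026 W


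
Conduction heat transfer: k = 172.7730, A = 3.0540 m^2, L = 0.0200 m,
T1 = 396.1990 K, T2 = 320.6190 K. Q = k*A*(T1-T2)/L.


dT = 75.5800 K
Q = 172.7730 * 3.0540 * 75.5800 / 0.0200 = 1993984.5960 W

1993984.5960 W


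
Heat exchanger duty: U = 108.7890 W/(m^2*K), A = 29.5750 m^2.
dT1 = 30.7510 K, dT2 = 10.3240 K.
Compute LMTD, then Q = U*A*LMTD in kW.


LMTD = 18.7154 K
Q = 108.7890 * 29.5750 * 18.7154 = 60215.7349 W = 60.2157 kW

60.2157 kW


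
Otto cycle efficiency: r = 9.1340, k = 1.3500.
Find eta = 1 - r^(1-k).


r^(k-1) = 2.1689
eta = 1 - 1/2.1689 = 0.5389 = 53.8928%

53.8928%


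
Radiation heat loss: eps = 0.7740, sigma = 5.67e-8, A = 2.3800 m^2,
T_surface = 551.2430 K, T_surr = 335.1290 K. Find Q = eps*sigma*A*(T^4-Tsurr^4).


T^4 = 9.2336e+10
Tsurr^4 = 1.2614e+10
Q = 0.7740 * 5.67e-8 * 2.3800 * 7.9722e+10 = 8326.8630 W

8326.8630 W


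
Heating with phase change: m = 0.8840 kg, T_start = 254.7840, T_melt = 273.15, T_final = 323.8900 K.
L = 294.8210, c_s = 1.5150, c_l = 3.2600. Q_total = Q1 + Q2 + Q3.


Q1 (sensible, solid) = 0.8840 * 1.5150 * 18.3660 = 24.5968 kJ
Q2 (latent) = 0.8840 * 294.8210 = 260.6218 kJ
Q3 (sensible, liquid) = 0.8840 * 3.2600 * 50.7400 = 146.2246 kJ
Q_total = 431.4432 kJ

431.4432 kJ


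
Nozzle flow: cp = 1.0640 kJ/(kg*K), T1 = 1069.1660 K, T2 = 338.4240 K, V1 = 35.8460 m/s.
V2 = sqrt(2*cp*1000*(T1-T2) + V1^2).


dT = 730.7420 K
2*cp*1000*dT = 1555018.9760
V1^2 = 1284.9357
V2 = sqrt(1556303.9117) = 1247.5191 m/s

1247.5191 m/s


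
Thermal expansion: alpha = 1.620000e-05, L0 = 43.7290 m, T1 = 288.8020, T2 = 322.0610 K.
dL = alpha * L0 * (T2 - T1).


dT = 33.2590 K
dL = 1.620000e-05 * 43.7290 * 33.2590 = 0.023561 m
L_final = 43.752561 m

dL = 0.023561 m


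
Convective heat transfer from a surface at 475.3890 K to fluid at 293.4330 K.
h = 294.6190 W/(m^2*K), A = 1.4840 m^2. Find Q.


dT = 181.9560 K
Q = 294.6190 * 1.4840 * 181.9560 = 79553.8190 W

79553.8190 W


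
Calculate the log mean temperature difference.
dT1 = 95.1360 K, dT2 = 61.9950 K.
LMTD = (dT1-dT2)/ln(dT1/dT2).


dT1/dT2 = 1.5346
ln(dT1/dT2) = 0.4283
LMTD = 33.1410 / 0.4283 = 77.3864 K

77.3864 K


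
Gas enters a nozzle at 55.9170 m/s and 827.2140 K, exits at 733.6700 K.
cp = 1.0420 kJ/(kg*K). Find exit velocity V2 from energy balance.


dT = 93.5440 K
2*cp*1000*dT = 194945.6960
V1^2 = 3126.7109
V2 = sqrt(198072.4069) = 445.0533 m/s

445.0533 m/s


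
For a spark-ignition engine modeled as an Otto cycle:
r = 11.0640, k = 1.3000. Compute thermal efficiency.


r^(k-1) = 2.0567
eta = 1 - 1/2.0567 = 0.5138 = 51.3787%

51.3787%


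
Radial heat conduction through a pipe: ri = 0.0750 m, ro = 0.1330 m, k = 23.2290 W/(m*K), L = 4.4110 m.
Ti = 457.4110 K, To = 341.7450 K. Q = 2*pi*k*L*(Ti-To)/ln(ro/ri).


dT = 115.6660 K
ln(ro/ri) = 0.5729
Q = 2*pi*23.2290*4.4110*115.6660 / 0.5729 = 129988.1878 W

129988.1878 W
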